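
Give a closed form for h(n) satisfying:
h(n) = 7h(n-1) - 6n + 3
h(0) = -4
First-order linear with linear forcing.
Homogeneous solution: h_h(n) = A·(7)^n.
Try particular h_p(n) = pn + q. Substituting:
  pn + q = 7(p(n-1) + q) - 6n + 3.
Matching the n-coefficient: p = 7p - 6 ⇒ p = 1.
Matching constants: q = -7p + 7q + 3 ⇒ q = \frac{2}{3}.
General: h(n) = A·(7)^n + n + \frac{2}{3}.
Apply h(0) = -4: A + \frac{2}{3} = -4 ⇒ A = - \frac{14}{3}.
So h(n) = - \frac{14 \cdot 7^{n}}{3} + n + \frac{2}{3}.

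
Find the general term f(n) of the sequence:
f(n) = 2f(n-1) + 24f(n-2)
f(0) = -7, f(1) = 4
Characteristic equation: x² - 2x - 24 = 0, which factors as (x - (-4))(x - (6)) = 0.
Roots r₁ = -4, r₂ = 6 (distinct).
General solution: f(n) = A·(-4)^n + B·(6)^n.
From f(0) = -7: A + B = -7.
From f(1) = 4: -4A + 6B = 4.
Solving: A = - \frac{23}{5}, B = - \frac{12}{5}.
So f(n) = - \frac{23 \left(-4\right)^{n}}{5} - \frac{12 \cdot 6^{n}}{5}.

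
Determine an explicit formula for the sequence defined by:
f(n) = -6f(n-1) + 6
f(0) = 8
First-order linear non-homogeneous.
Homogeneous solution: f_h(n) = A·(-6)^n.
Try constant particular solution f_p = K: K = -6K + 6 ⇒ K = \frac{6}{7}.
General: f(n) = A·(-6)^n + \frac{6}{7}.
Apply f(0) = 8: A + \frac{6}{7} = 8 ⇒ A = \frac{50}{7}.
So f(n) = \frac{50 \left(-6\right)^{n}}{7} + \frac{6}{7}.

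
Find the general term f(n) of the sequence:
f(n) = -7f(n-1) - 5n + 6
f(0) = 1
First-order linear with linear forcing.
Homogeneous solution: f_h(n) = A·(-7)^n.
Try particular f_p(n) = pn + q. Substituting:
  pn + q = -7(p(n-1) + q) - 5n + 6.
Matching the n-coefficient: p = -7p - 5 ⇒ p = - \frac{5}{8}.
Matching constants: q = 7p - 7q + 6 ⇒ q = \frac{13}{64}.
General: f(n) = A·(-7)^n - \frac{5 n}{8} + \frac{13}{64}.
Apply f(0) = 1: A + \frac{13}{64} = 1 ⇒ A = \frac{51}{64}.
So f(n) = \frac{51 \left(-7\right)^{n}}{64} - \frac{5 n}{8} + \frac{13}{64}.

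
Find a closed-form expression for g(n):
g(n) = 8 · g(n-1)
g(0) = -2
Pure geometric recurrence with ratio 8.
By induction g(n) = g(0) · (8)^n = - 2 \cdot 8^{n}.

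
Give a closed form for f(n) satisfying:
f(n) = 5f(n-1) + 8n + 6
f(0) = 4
First-order linear with linear forcing.
Homogeneous solution: f_h(n) = A·(5)^n.
Try particular f_p(n) = pn + q. Substituting:
  pn + q = 5(p(n-1) + q) + 8n + 6.
Matching the n-coefficient: p = 5p + 8 ⇒ p = -2.
Matching constants: q = -5p + 5q + 6 ⇒ q = -4.
General: f(n) = A·(5)^n - 2 n - 4.
Apply f(0) = 4: A - 4 = 4 ⇒ A = 8.
So f(n) = 8 \cdot 5^{n} - 2 n - 4.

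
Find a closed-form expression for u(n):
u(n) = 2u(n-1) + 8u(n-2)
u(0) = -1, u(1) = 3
Characteristic equation: x² - 2x - 8 = 0, which factors as (x - (4))(x - (-2)) = 0.
Roots r₁ = 4, r₂ = -2 (distinct).
General solution: u(n) = A·(4)^n + B·(-2)^n.
From u(0) = -1: A + B = -1.
From u(1) = 3: 4A - 2B = 3.
Solving: A = \frac{1}{6}, B = - \frac{7}{6}.
So u(n) = - \frac{7 \left(-2\right)^{n}}{6} + \frac{4^{n}}{6}.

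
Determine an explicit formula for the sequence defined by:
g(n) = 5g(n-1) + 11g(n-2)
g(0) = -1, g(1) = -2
Characteristic equation: x² - 5x - 11 = 0.
Discriminant Δ = (5)² + 4·(11) = 69.
Roots r₁,₂ = (5 ± √69)/2, so r₁ = \frac{5}{2} + \frac{\sqrt{69}}{2}, r₂ = \frac{5}{2} - \frac{\sqrt{69}}{2}.
General solution: g(n) = A·r₁^n + B·r₂^n.
From the initial conditions, A + B = -1 and r₁A + r₂B = -2.
Since r₁ - r₂ = √69: A = (-2 - (-1)r₂)/√69 = - \frac{1}{2} + \frac{\sqrt{69}}{138}, and B = -1 - A = - \frac{1}{2} - \frac{\sqrt{69}}{138}.
So g(n) = \left(- \frac{1}{2} + \frac{\sqrt{69}}{138}\right)\left(\frac{5}{2} + \frac{\sqrt{69}}{2}\right)^n + \left(- \frac{1}{2} - \frac{\sqrt{69}}{138}\right)\left(\frac{5}{2} - \frac{\sqrt{69}}{2}\right)^n.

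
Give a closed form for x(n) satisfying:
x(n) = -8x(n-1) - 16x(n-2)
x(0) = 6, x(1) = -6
Characteristic equation: x² + 8x + 16 = 0, which is (x - (-4))².
Repeated root r = -4.
General solution: x(n) = (A + Bn)·(-4)^n.
From x(0) = 6: A = 6.
From x(1) = -6: (A + B)·(-4) = -6 ⇒ B = - \frac{9}{2}.
So x(n) = \left(6 - \frac{9 n}{2}\right) \cdot (-4)^n.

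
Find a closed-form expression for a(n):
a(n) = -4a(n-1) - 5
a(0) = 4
First-order linear non-homogeneous.
Homogeneous solution: a_h(n) = A·(-4)^n.
Try constant particular solution a_p = K: K = -4K - 5 ⇒ K = -1.
General: a(n) = A·(-4)^n - 1.
Apply a(0) = 4: A - 1 = 4 ⇒ A = 5.
So a(n) = 5 \left(-4\right)^{n} - 1.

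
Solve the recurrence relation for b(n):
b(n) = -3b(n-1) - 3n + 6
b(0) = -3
First-order linear with linear forcing.
Homogeneous solution: b_h(n) = A·(-3)^n.
Try particular b_p(n) = pn + q. Substituting:
  pn + q = -3(p(n-1) + q) - 3n + 6.
Matching the n-coefficient: p = -3p - 3 ⇒ p = - \frac{3}{4}.
Matching constants: q = 3p - 3q + 6 ⇒ q = \frac{15}{16}.
General: b(n) = A·(-3)^n - \frac{3 n}{4} + \frac{15}{16}.
Apply b(0) = -3: A + \frac{15}{16} = -3 ⇒ A = - \frac{63}{16}.
So b(n) = - \frac{63 \left(-3\right)^{n}}{16} - \frac{3 n}{4} + \frac{15}{16}.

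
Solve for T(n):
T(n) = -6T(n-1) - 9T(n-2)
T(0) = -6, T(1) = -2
Characteristic equation: x² + 6x + 9 = 0, which is (x - (-3))².
Repeated root r = -3.
General solution: T(n) = (A + Bn)·(-3)^n.
From T(0) = -6: A = -6.
From T(1) = -2: (A + B)·(-3) = -2 ⇒ B = \frac{20}{3}.
So T(n) = \left(\frac{20 n}{3} - 6\right) \cdot (-3)^n.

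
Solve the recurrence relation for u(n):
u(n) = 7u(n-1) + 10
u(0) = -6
First-order linear non-homogeneous.
Homogeneous solution: u_h(n) = A·(7)^n.
Try constant particular solution u_p = K: K = 7K + 10 ⇒ K = - \frac{5}{3}.
General: u(n) = A·(7)^n - \frac{5}{3}.
Apply u(0) = -6: A - \frac{5}{3} = -6 ⇒ A = - \frac{13}{3}.
So u(n) = - \frac{13 \cdot 7^{n}}{3} - \frac{5}{3}.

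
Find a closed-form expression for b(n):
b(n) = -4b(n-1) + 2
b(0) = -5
First-order linear non-homogeneous.
Homogeneous solution: b_h(n) = A·(-4)^n.
Try constant particular solution b_p = K: K = -4K + 2 ⇒ K = \frac{2}{5}.
General: b(n) = A·(-4)^n + \frac{2}{5}.
Apply b(0) = -5: A + \frac{2}{5} = -5 ⇒ A = - \frac{27}{5}.
So b(n) = \frac{2}{5} - \frac{27 \left(-4\right)^{n}}{5}.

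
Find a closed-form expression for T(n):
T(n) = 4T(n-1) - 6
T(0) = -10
First-order linear non-homogeneous.
Homogeneous solution: T_h(n) = A·(4)^n.
Try constant particular solution T_p = K: K = 4K - 6 ⇒ K = 2.
General: T(n) = A·(4)^n + 2.
Apply T(0) = -10: A + 2 = -10 ⇒ A = -12.
So T(n) = 2 - 12 \cdot 4^{n}.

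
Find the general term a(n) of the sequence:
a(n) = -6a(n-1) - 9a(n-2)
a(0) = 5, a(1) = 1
Characteristic equation: x² + 6x + 9 = 0, which is (x - (-3))².
Repeated root r = -3.
General solution: a(n) = (A + Bn)·(-3)^n.
From a(0) = 5: A = 5.
From a(1) = 1: (A + B)·(-3) = 1 ⇒ B = - \frac{16}{3}.
So a(n) = \left(5 - \frac{16 n}{3}\right) \cdot (-3)^n.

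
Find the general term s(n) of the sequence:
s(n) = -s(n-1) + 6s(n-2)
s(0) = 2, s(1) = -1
Characteristic equation: x² + x - 6 = 0, which factors as (x - (-3))(x - (2)) = 0.
Roots r₁ = -3, r₂ = 2 (distinct).
General solution: s(n) = A·(-3)^n + B·(2)^n.
From s(0) = 2: A + B = 2.
From s(1) = -1: -3A + 2B = -1.
Solving: A = 1, B = 1.
So s(n) = \left(-3\right)^{n} + 2^{n}.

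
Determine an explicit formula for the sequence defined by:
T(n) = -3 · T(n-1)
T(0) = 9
Pure geometric recurrence with ratio -3.
By induction T(n) = T(0) · (-3)^n = 9 \left(-3\right)^{n}.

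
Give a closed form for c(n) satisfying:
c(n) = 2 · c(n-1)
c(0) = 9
Pure geometric recurrence with ratio 2.
By induction c(n) = c(0) · (2)^n = 9 \cdot 2^{n}.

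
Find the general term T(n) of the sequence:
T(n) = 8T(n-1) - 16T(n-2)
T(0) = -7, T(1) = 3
Characteristic equation: x² - 8x + 16 = 0, which is (x - (4))².
Repeated root r = 4.
General solution: T(n) = (A + Bn)·(4)^n.
From T(0) = -7: A = -7.
From T(1) = 3: (A + B)·(4) = 3 ⇒ B = \frac{31}{4}.
So T(n) = \left(\frac{31 n}{4} - 7\right) \cdot (4)^n.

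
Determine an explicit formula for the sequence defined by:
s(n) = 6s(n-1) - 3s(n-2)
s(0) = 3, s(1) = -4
Characteristic equation: x² - 6x + 3 = 0.
Discriminant Δ = (6)² + 4·(-3) = 24.
Roots r₁,₂ = (6 ± √24)/2, so r₁ = \sqrt{6} + 3, r₂ = 3 - \sqrt{6}.
General solution: s(n) = A·r₁^n + B·r₂^n.
From the initial conditions, A + B = 3 and r₁A + r₂B = -4.
Since r₁ - r₂ = √24: A = (-4 - (3)r₂)/√24 = \frac{3}{2} - \frac{13 \sqrt{6}}{12}, and B = 3 - A = \frac{3}{2} + \frac{13 \sqrt{6}}{12}.
So s(n) = \left(\frac{3}{2} - \frac{13 \sqrt{6}}{12}\right)\left(\sqrt{6} + 3\right)^n + \left(\frac{3}{2} + \frac{13 \sqrt{6}}{12}\right)\left(3 - \sqrt{6}\right)^n.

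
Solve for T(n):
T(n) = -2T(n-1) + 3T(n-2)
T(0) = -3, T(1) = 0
Characteristic equation: x² + 2x - 3 = 0, which factors as (x - (1))(x - (-3)) = 0.
Roots r₁ = 1, r₂ = -3 (distinct).
General solution: T(n) = A·(1)^n + B·(-3)^n.
From T(0) = -3: A + B = -3.
From T(1) = 0: A - 3B = 0.
Solving: A = - \frac{9}{4}, B = - \frac{3}{4}.
So T(n) = - \frac{3 \left(-3\right)^{n}}{4} - \frac{9}{4}.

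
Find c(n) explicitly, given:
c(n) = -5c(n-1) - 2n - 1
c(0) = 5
First-order linear with linear forcing.
Homogeneous solution: c_h(n) = A·(-5)^n.
Try particular c_p(n) = pn + q. Substituting:
  pn + q = -5(p(n-1) + q) - 2n - 1.
Matching the n-coefficient: p = -5p - 2 ⇒ p = - \frac{1}{3}.
Matching constants: q = 5p - 5q - 1 ⇒ q = - \frac{4}{9}.
General: c(n) = A·(-5)^n - \frac{n}{3} - \frac{4}{9}.
Apply c(0) = 5: A - \frac{4}{9} = 5 ⇒ A = \frac{49}{9}.
So c(n) = \frac{49 \left(-5\right)^{n}}{9} - \frac{n}{3} - \frac{4}{9}.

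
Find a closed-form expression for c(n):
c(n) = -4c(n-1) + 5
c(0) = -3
First-order linear non-homogeneous.
Homogeneous solution: c_h(n) = A·(-4)^n.
Try constant particular solution c_p = K: K = -4K + 5 ⇒ K = 1.
General: c(n) = A·(-4)^n + 1.
Apply c(0) = -3: A + 1 = -3 ⇒ A = -4.
So c(n) = 1 - 4 \left(-4\right)^{n}.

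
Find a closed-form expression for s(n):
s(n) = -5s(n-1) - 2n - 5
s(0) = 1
First-order linear with linear forcing.
Homogeneous solution: s_h(n) = A·(-5)^n.
Try particular s_p(n) = pn + q. Substituting:
  pn + q = -5(p(n-1) + q) - 2n - 5.
Matching the n-coefficient: p = -5p - 2 ⇒ p = - \frac{1}{3}.
Matching constants: q = 5p - 5q - 5 ⇒ q = - \frac{10}{9}.
General: s(n) = A·(-5)^n - \frac{n}{3} - \frac{10}{9}.
Apply s(0) = 1: A - \frac{10}{9} = 1 ⇒ A = \frac{19}{9}.
So s(n) = \frac{19 \left(-5\right)^{n}}{9} - \frac{n}{3} - \frac{10}{9}.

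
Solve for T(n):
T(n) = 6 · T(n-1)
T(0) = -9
Pure geometric recurrence with ratio 6.
By induction T(n) = T(0) · (6)^n = - 9 \cdot 6^{n}.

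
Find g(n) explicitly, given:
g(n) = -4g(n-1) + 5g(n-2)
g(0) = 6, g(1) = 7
Characteristic equation: x² + 4x - 5 = 0, which factors as (x - (-5))(x - (1)) = 0.
Roots r₁ = -5, r₂ = 1 (distinct).
General solution: g(n) = A·(-5)^n + B·(1)^n.
From g(0) = 6: A + B = 6.
From g(1) = 7: -5A + B = 7.
Solving: A = - \frac{1}{6}, B = \frac{37}{6}.
So g(n) = \frac{37}{6} - \frac{\left(-5\right)^{n}}{6}.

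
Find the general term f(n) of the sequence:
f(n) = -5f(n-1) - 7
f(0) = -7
First-order linear non-homogeneous.
Homogeneous solution: f_h(n) = A·(-5)^n.
Try constant particular solution f_p = K: K = -5K - 7 ⇒ K = - \frac{7}{6}.
General: f(n) = A·(-5)^n - \frac{7}{6}.
Apply f(0) = -7: A - \frac{7}{6} = -7 ⇒ A = - \frac{35}{6}.
So f(n) = - \frac{35 \left(-5\right)^{n}}{6} - \frac{7}{6}.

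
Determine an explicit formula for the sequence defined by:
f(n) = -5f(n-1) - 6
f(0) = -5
First-order linear non-homogeneous.
Homogeneous solution: f_h(n) = A·(-5)^n.
Try constant particular solution f_p = K: K = -5K - 6 ⇒ K = -1.
General: f(n) = A·(-5)^n - 1.
Apply f(0) = -5: A - 1 = -5 ⇒ A = -4.
So f(n) = - 4 \left(-5\right)^{n} - 1.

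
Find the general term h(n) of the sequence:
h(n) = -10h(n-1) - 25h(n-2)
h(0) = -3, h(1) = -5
Characteristic equation: x² + 10x + 25 = 0, which is (x - (-5))².
Repeated root r = -5.
General solution: h(n) = (A + Bn)·(-5)^n.
From h(0) = -3: A = -3.
From h(1) = -5: (A + B)·(-5) = -5 ⇒ B = 4.
So h(n) = \left(4 n - 3\right) \cdot (-5)^n.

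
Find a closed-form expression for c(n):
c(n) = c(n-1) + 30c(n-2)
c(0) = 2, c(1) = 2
Characteristic equation: x² - x - 30 = 0, which factors as (x - (-5))(x - (6)) = 0.
Roots r₁ = -5, r₂ = 6 (distinct).
General solution: c(n) = A·(-5)^n + B·(6)^n.
From c(0) = 2: A + B = 2.
From c(1) = 2: -5A + 6B = 2.
Solving: A = \frac{10}{11}, B = \frac{12}{11}.
So c(n) = \frac{10 \left(-5\right)^{n}}{11} + \frac{12 \cdot 6^{n}}{11}.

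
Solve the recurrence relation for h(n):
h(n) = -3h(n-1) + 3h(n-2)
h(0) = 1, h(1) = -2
Characteristic equation: x² + 3x - 3 = 0.
Discriminant Δ = (-3)² + 4·(3) = 21.
Roots r₁,₂ = (-3 ± √21)/2, so r₁ = - \frac{3}{2} + \frac{\sqrt{21}}{2}, r₂ = - \frac{\sqrt{21}}{2} - \frac{3}{2}.
General solution: h(n) = A·r₁^n + B·r₂^n.
From the initial conditions, A + B = 1 and r₁A + r₂B = -2.
Since r₁ - r₂ = √21: A = (-2 - (1)r₂)/√21 = \frac{1}{2} - \frac{\sqrt{21}}{42}, and B = 1 - A = \frac{\sqrt{21}}{42} + \frac{1}{2}.
So h(n) = \left(\frac{1}{2} - \frac{\sqrt{21}}{42}\right)\left(- \frac{3}{2} + \frac{\sqrt{21}}{2}\right)^n + \left(\frac{\sqrt{21}}{42} + \frac{1}{2}\right)\left(- \frac{\sqrt{21}}{2} - \frac{3}{2}\right)^n.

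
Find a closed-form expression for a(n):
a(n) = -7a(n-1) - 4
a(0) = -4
First-order linear non-homogeneous.
Homogeneous solution: a_h(n) = A·(-7)^n.
Try constant particular solution a_p = K: K = -7K - 4 ⇒ K = - \frac{1}{2}.
General: a(n) = A·(-7)^n - \frac{1}{2}.
Apply a(0) = -4: A - \frac{1}{2} = -4 ⇒ A = - \frac{7}{2}.
So a(n) = - \frac{7 \left(-7\right)^{n}}{2} - \frac{1}{2}.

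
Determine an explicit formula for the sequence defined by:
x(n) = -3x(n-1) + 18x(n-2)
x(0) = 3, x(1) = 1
Characteristic equation: x² + 3x - 18 = 0, which factors as (x - (3))(x - (-6)) = 0.
Roots r₁ = 3, r₂ = -6 (distinct).
General solution: x(n) = A·(3)^n + B·(-6)^n.
From x(0) = 3: A + B = 3.
From x(1) = 1: 3A - 6B = 1.
Solving: A = \frac{19}{9}, B = \frac{8}{9}.
So x(n) = \frac{8 \left(-6\right)^{n}}{9} + \frac{19 \cdot 3^{n}}{9}.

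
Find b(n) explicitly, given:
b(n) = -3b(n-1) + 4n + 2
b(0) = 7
First-order linear with linear forcing.
Homogeneous solution: b_h(n) = A·(-3)^n.
Try particular b_p(n) = pn + q. Substituting:
  pn + q = -3(p(n-1) + q) + 4n + 2.
Matching the n-coefficient: p = -3p + 4 ⇒ p = 1.
Matching constants: q = 3p - 3q + 2 ⇒ q = \frac{5}{4}.
General: b(n) = A·(-3)^n + n + \frac{5}{4}.
Apply b(0) = 7: A + \frac{5}{4} = 7 ⇒ A = \frac{23}{4}.
So b(n) = \frac{23 \left(-3\right)^{n}}{4} + n + \frac{5}{4}.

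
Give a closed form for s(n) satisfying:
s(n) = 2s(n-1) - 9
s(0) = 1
First-order linear non-homogeneous.
Homogeneous solution: s_h(n) = A·(2)^n.
Try constant particular solution s_p = K: K = 2K - 9 ⇒ K = 9.
General: s(n) = A·(2)^n + 9.
Apply s(0) = 1: A + 9 = 1 ⇒ A = -8.
So s(n) = 9 - 8 \cdot 2^{n}.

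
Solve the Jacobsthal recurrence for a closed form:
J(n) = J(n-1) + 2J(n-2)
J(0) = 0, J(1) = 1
This is the Jacobsthal sequence.
Characteristic equation: x² - x - 2 = 0; roots r₁ = 2, r₂ = -1.
General: J(n) = A·r₁^n + B·r₂^n. Solving with J(0)=0, J(1)=1 gives A = \frac{1}{3}, B = - \frac{1}{3}.
So J(n) = - \frac{\left(-1\right)^{n}}{3} + \frac{2^{n}}{3}.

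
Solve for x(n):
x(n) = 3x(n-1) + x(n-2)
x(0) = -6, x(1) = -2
Characteristic equation: x² - 3x - 1 = 0.
Discriminant Δ = (3)² + 4·(1) = 13.
Roots r₁,₂ = (3 ± √13)/2, so r₁ = \frac{3}{2} + \frac{\sqrt{13}}{2}, r₂ = \frac{3}{2} - \frac{\sqrt{13}}{2}.
General solution: x(n) = A·r₁^n + B·r₂^n.
From the initial conditions, A + B = -6 and r₁A + r₂B = -2.
Since r₁ - r₂ = √13: A = (-2 - (-6)r₂)/√13 = -3 + \frac{7 \sqrt{13}}{13}, and B = -6 - A = -3 - \frac{7 \sqrt{13}}{13}.
So x(n) = \left(-3 + \frac{7 \sqrt{13}}{13}\right)\left(\frac{3}{2} + \frac{\sqrt{13}}{2}\right)^n + \left(-3 - \frac{7 \sqrt{13}}{13}\right)\left(\frac{3}{2} - \frac{\sqrt{13}}{2}\right)^n.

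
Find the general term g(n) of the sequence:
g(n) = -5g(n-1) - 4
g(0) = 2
First-order linear non-homogeneous.
Homogeneous solution: g_h(n) = A·(-5)^n.
Try constant particular solution g_p = K: K = -5K - 4 ⇒ K = - \frac{2}{3}.
General: g(n) = A·(-5)^n - \frac{2}{3}.
Apply g(0) = 2: A - \frac{2}{3} = 2 ⇒ A = \frac{8}{3}.
So g(n) = \frac{8 \left(-5\right)^{n}}{3} - \frac{2}{3}.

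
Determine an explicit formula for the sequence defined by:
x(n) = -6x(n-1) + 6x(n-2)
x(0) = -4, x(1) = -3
Characteristic equation: x² + 6x - 6 = 0.
Discriminant Δ = (-6)² + 4·(6) = 60.
Roots r₁,₂ = (-6 ± √60)/2, so r₁ = -3 + \sqrt{15}, r₂ = - \sqrt{15} - 3.
General solution: x(n) = A·r₁^n + B·r₂^n.
From the initial conditions, A + B = -4 and r₁A + r₂B = -3.
Since r₁ - r₂ = √60: A = (-3 - (-4)r₂)/√60 = -2 - \frac{\sqrt{15}}{2}, and B = -4 - A = -2 + \frac{\sqrt{15}}{2}.
So x(n) = \left(-2 - \frac{\sqrt{15}}{2}\right)\left(-3 + \sqrt{15}\right)^n + \left(-2 + \frac{\sqrt{15}}{2}\right)\left(- \sqrt{15} - 3\right)^n.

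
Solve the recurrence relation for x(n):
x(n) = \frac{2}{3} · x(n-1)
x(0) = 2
Pure geometric recurrence with ratio \frac{2}{3}.
By induction x(n) = x(0) · (\frac{2}{3})^n = 2 \left(\frac{2}{3}\right)^{n}.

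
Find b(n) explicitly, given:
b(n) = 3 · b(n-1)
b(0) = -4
Pure geometric recurrence with ratio 3.
By induction b(n) = b(0) · (3)^n = - 4 \cdot 3^{n}.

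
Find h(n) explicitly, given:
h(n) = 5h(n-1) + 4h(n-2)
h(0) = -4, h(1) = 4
Characteristic equation: x² - 5x - 4 = 0.
Discriminant Δ = (5)² + 4·(4) = 41.
Roots r₁,₂ = (5 ± √41)/2, so r₁ = \frac{5}{2} + \frac{\sqrt{41}}{2}, r₂ = \frac{5}{2} - \frac{\sqrt{41}}{2}.
General solution: h(n) = A·r₁^n + B·r₂^n.
From the initial conditions, A + B = -4 and r₁A + r₂B = 4.
Since r₁ - r₂ = √41: A = (4 - (-4)r₂)/√41 = -2 + \frac{14 \sqrt{41}}{41}, and B = -4 - A = - \frac{14 \sqrt{41}}{41} - 2.
So h(n) = \left(-2 + \frac{14 \sqrt{41}}{41}\right)\left(\frac{5}{2} + \frac{\sqrt{41}}{2}\right)^n + \left(- \frac{14 \sqrt{41}}{41} - 2\right)\left(\frac{5}{2} - \frac{\sqrt{41}}{2}\right)^n.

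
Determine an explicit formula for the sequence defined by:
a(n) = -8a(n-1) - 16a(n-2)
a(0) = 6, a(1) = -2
Characteristic equation: x² + 8x + 16 = 0, which is (x - (-4))².
Repeated root r = -4.
General solution: a(n) = (A + Bn)·(-4)^n.
From a(0) = 6: A = 6.
From a(1) = -2: (A + B)·(-4) = -2 ⇒ B = - \frac{11}{2}.
So a(n) = \left(6 - \frac{11 n}{2}\right) \cdot (-4)^n.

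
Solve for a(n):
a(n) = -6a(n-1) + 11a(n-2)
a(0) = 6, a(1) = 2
Characteristic equation: x² + 6x - 11 = 0.
Discriminant Δ = (-6)² + 4·(11) = 80.
Roots r₁,₂ = (-6 ± √80)/2, so r₁ = -3 + 2 \sqrt{5}, r₂ = - 2 \sqrt{5} - 3.
General solution: a(n) = A·r₁^n + B·r₂^n.
From the initial conditions, A + B = 6 and r₁A + r₂B = 2.
Since r₁ - r₂ = √80: A = (2 - (6)r₂)/√80 = \sqrt{5} + 3, and B = 6 - A = 3 - \sqrt{5}.
So a(n) = \left(\sqrt{5} + 3\right)\left(-3 + 2 \sqrt{5}\right)^n + \left(3 - \sqrt{5}\right)\left(- 2 \sqrt{5} - 3\right)^n.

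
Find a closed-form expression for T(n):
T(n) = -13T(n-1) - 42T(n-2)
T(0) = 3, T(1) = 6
Characteristic equation: x² + 13x + 42 = 0, which factors as (x - (-7))(x - (-6)) = 0.
Roots r₁ = -7, r₂ = -6 (distinct).
General solution: T(n) = A·(-7)^n + B·(-6)^n.
From T(0) = 3: A + B = 3.
From T(1) = 6: -7A - 6B = 6.
Solving: A = -24, B = 27.
So T(n) = 27 \left(-6\right)^{n} - 24 \left(-7\right)^{n}.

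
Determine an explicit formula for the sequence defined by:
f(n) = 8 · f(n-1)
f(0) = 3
Pure geometric recurrence with ratio 8.
By induction f(n) = f(0) · (8)^n = 3 \cdot 8^{n}.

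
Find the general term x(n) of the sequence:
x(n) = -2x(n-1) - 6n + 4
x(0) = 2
First-order linear with linear forcing.
Homogeneous solution: x_h(n) = A·(-2)^n.
Try particular x_p(n) = pn + q. Substituting:
  pn + q = -2(p(n-1) + q) - 6n + 4.
Matching the n-coefficient: p = -2p - 6 ⇒ p = -2.
Matching constants: q = 2p - 2q + 4 ⇒ q = 0.
General: x(n) = A·(-2)^n - 2 n + 0.
Apply x(0) = 2: A + 0 = 2 ⇒ A = 2.
So x(n) = 2 \left(-2\right)^{n} - 2 n.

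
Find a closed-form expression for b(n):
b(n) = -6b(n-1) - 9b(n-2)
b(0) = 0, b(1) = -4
Characteristic equation: x² + 6x + 9 = 0, which is (x - (-3))².
Repeated root r = -3.
General solution: b(n) = (A + Bn)·(-3)^n.
From b(0) = 0: A = 0.
From b(1) = -4: (A + B)·(-3) = -4 ⇒ B = \frac{4}{3}.
So b(n) = \left(\frac{4 n}{3}\right) \cdot (-3)^n.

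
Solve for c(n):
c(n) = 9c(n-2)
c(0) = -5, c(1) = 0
Characteristic equation: x² - 9 = 0, which factors as (x - (-3))(x - (3)) = 0.
Roots r₁ = -3, r₂ = 3 (distinct).
General solution: c(n) = A·(-3)^n + B·(3)^n.
From c(0) = -5: A + B = -5.
From c(1) = 0: -3A + 3B = 0.
Solving: A = - \frac{5}{2}, B = - \frac{5}{2}.
So c(n) = - \frac{5 \left(-3\right)^{n}}{2} - \frac{5 \cdot 3^{n}}{2}.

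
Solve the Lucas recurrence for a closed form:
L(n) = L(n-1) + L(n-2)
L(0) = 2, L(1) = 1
This is the Lucas sequence.
Characteristic equation: x² - x - 1 = 0; roots r₁ = \frac{1}{2} + \frac{\sqrt{5}}{2}, r₂ = \frac{1}{2} - \frac{\sqrt{5}}{2}.
General: L(n) = A·r₁^n + B·r₂^n. Solving with L(0)=2, L(1)=1 gives A = 1, B = 1.
So L(n) = 2^{- n} \left(\left(1 - \sqrt{5}\right)^{n} + \left(1 + \sqrt{5}\right)^{n}\right).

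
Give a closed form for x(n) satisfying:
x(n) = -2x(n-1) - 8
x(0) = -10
First-order linear non-homogeneous.
Homogeneous solution: x_h(n) = A·(-2)^n.
Try constant particular solution x_p = K: K = -2K - 8 ⇒ K = - \frac{8}{3}.
General: x(n) = A·(-2)^n - \frac{8}{3}.
Apply x(0) = -10: A - \frac{8}{3} = -10 ⇒ A = - \frac{22}{3}.
So x(n) = - \frac{22 \left(-2\right)^{n}}{3} - \frac{8}{3}.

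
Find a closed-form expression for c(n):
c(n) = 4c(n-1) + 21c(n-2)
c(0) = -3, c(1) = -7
Characteristic equation: x² - 4x - 21 = 0, which factors as (x - (-3))(x - (7)) = 0.
Roots r₁ = -3, r₂ = 7 (distinct).
General solution: c(n) = A·(-3)^n + B·(7)^n.
From c(0) = -3: A + B = -3.
From c(1) = -7: -3A + 7B = -7.
Solving: A = - \frac{7}{5}, B = - \frac{8}{5}.
So c(n) = - \frac{7 \left(-3\right)^{n}}{5} - \frac{8 \cdot 7^{n}}{5}.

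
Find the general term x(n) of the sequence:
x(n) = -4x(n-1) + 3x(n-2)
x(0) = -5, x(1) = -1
Characteristic equation: x² + 4x - 3 = 0.
Discriminant Δ = (-4)² + 4·(3) = 28.
Roots r₁,₂ = (-4 ± √28)/2, so r₁ = -2 + \sqrt{7}, r₂ = - \sqrt{7} - 2.
General solution: x(n) = A·r₁^n + B·r₂^n.
From the initial conditions, A + B = -5 and r₁A + r₂B = -1.
Since r₁ - r₂ = √28: A = (-1 - (-5)r₂)/√28 = - \frac{5}{2} - \frac{11 \sqrt{7}}{14}, and B = -5 - A = - \frac{5}{2} + \frac{11 \sqrt{7}}{14}.
So x(n) = \left(- \frac{5}{2} - \frac{11 \sqrt{7}}{14}\right)\left(-2 + \sqrt{7}\right)^n + \left(- \frac{5}{2} + \frac{11 \sqrt{7}}{14}\right)\left(- \sqrt{7} - 2\right)^n.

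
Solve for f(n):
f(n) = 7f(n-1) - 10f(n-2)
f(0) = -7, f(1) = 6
Characteristic equation: x² - 7x + 10 = 0, which factors as (x - (5))(x - (2)) = 0.
Roots r₁ = 5, r₂ = 2 (distinct).
General solution: f(n) = A·(5)^n + B·(2)^n.
From f(0) = -7: A + B = -7.
From f(1) = 6: 5A + 2B = 6.
Solving: A = \frac{20}{3}, B = - \frac{41}{3}.
So f(n) = - \frac{41 \cdot 2^{n}}{3} + \frac{20 \cdot 5^{n}}{3}.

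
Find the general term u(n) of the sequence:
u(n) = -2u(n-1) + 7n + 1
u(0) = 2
First-order linear with linear forcing.
Homogeneous solution: u_h(n) = A·(-2)^n.
Try particular u_p(n) = pn + q. Substituting:
  pn + q = -2(p(n-1) + q) + 7n + 1.
Matching the n-coefficient: p = -2p + 7 ⇒ p = \frac{7}{3}.
Matching constants: q = 2p - 2q + 1 ⇒ q = \frac{17}{9}.
General: u(n) = A·(-2)^n + \frac{7 n}{3} + \frac{17}{9}.
Apply u(0) = 2: A + \frac{17}{9} = 2 ⇒ A = \frac{1}{9}.
So u(n) = \frac{\left(-2\right)^{n}}{9} + \frac{7 n}{3} + \frac{17}{9}.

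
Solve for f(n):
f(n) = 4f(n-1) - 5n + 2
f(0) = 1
First-order linear with linear forcing.
Homogeneous solution: f_h(n) = A·(4)^n.
Try particular f_p(n) = pn + q. Substituting:
  pn + q = 4(p(n-1) + q) - 5n + 2.
Matching the n-coefficient: p = 4p - 5 ⇒ p = \frac{5}{3}.
Matching constants: q = -4p + 4q + 2 ⇒ q = \frac{14}{9}.
General: f(n) = A·(4)^n + \frac{5 n}{3} + \frac{14}{9}.
Apply f(0) = 1: A + \frac{14}{9} = 1 ⇒ A = - \frac{5}{9}.
So f(n) = - \frac{5 \cdot 4^{n}}{9} + \frac{5 n}{3} + \frac{14}{9}.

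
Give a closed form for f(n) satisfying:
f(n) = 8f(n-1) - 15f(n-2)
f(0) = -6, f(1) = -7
Characteristic equation: x² - 8x + 15 = 0, which factors as (x - (5))(x - (3)) = 0.
Roots r₁ = 5, r₂ = 3 (distinct).
General solution: f(n) = A·(5)^n + B·(3)^n.
From f(0) = -6: A + B = -6.
From f(1) = -7: 5A + 3B = -7.
Solving: A = \frac{11}{2}, B = - \frac{23}{2}.
So f(n) = - \frac{23 \cdot 3^{n}}{2} + \frac{11 \cdot 5^{n}}{2}.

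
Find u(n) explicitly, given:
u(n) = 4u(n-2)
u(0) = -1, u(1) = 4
Characteristic equation: x² - 4 = 0, which factors as (x - (2))(x - (-2)) = 0.
Roots r₁ = 2, r₂ = -2 (distinct).
General solution: u(n) = A·(2)^n + B·(-2)^n.
From u(0) = -1: A + B = -1.
From u(1) = 4: 2A - 2B = 4.
Solving: A = \frac{1}{2}, B = - \frac{3}{2}.
So u(n) = - \frac{3 \left(-2\right)^{n}}{2} + \frac{2^{n}}{2}.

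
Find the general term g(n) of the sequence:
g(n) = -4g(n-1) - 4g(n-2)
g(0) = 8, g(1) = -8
Characteristic equation: x² + 4x + 4 = 0, which is (x - (-2))².
Repeated root r = -2.
General solution: g(n) = (A + Bn)·(-2)^n.
From g(0) = 8: A = 8.
From g(1) = -8: (A + B)·(-2) = -8 ⇒ B = -4.
So g(n) = \left(8 - 4 n\right) \cdot (-2)^n.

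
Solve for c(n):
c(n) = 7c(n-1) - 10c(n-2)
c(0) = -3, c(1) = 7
Characteristic equation: x² - 7x + 10 = 0, which factors as (x - (5))(x - (2)) = 0.
Roots r₁ = 5, r₂ = 2 (distinct).
General solution: c(n) = A·(5)^n + B·(2)^n.
From c(0) = -3: A + B = -3.
From c(1) = 7: 5A + 2B = 7.
Solving: A = \frac{13}{3}, B = - \frac{22}{3}.
So c(n) = - \frac{22 \cdot 2^{n}}{3} + \frac{13 \cdot 5^{n}}{3}.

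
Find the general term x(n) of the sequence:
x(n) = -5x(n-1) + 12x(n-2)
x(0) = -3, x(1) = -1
Characteristic equation: x² + 5x - 12 = 0.
Discriminant Δ = (-5)² + 4·(12) = 73.
Roots r₁,₂ = (-5 ± √73)/2, so r₁ = - \frac{5}{2} + \frac{\sqrt{73}}{2}, r₂ = - \frac{\sqrt{73}}{2} - \frac{5}{2}.
General solution: x(n) = A·r₁^n + B·r₂^n.
From the initial conditions, A + B = -3 and r₁A + r₂B = -1.
Since r₁ - r₂ = √73: A = (-1 - (-3)r₂)/√73 = - \frac{3}{2} - \frac{17 \sqrt{73}}{146}, and B = -3 - A = - \frac{3}{2} + \frac{17 \sqrt{73}}{146}.
So x(n) = \left(- \frac{3}{2} - \frac{17 \sqrt{73}}{146}\right)\left(- \frac{5}{2} + \frac{\sqrt{73}}{2}\right)^n + \left(- \frac{3}{2} + \frac{17 \sqrt{73}}{146}\right)\left(- \frac{\sqrt{73}}{2} - \frac{5}{2}\right)^n.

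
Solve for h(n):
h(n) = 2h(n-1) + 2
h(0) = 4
First-order linear non-homogeneous.
Homogeneous solution: h_h(n) = A·(2)^n.
Try constant particular solution h_p = K: K = 2K + 2 ⇒ K = -2.
General: h(n) = A·(2)^n - 2.
Apply h(0) = 4: A - 2 = 4 ⇒ A = 6.
So h(n) = 6 \cdot 2^{n} - 2.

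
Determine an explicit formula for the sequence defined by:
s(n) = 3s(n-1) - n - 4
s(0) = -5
First-order linear with linear forcing.
Homogeneous solution: s_h(n) = A·(3)^n.
Try particular s_p(n) = pn + q. Substituting:
  pn + q = 3(p(n-1) + q) - n - 4.
Matching the n-coefficient: p = 3p - 1 ⇒ p = \frac{1}{2}.
Matching constants: q = -3p + 3q - 4 ⇒ q = \frac{11}{4}.
General: s(n) = A·(3)^n + \frac{n}{2} + \frac{11}{4}.
Apply s(0) = -5: A + \frac{11}{4} = -5 ⇒ A = - \frac{31}{4}.
So s(n) = - \frac{31 \cdot 3^{n}}{4} + \frac{n}{2} + \frac{11}{4}.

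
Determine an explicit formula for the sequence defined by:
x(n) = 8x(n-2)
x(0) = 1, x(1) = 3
Characteristic equation: x² - 8 = 0.
Discriminant Δ = (0)² + 4·(8) = 32.
Roots r₁,₂ = (0 ± √32)/2, so r₁ = 2 \sqrt{2}, r₂ = - 2 \sqrt{2}.
General solution: x(n) = A·r₁^n + B·r₂^n.
From the initial conditions, A + B = 1 and r₁A + r₂B = 3.
Since r₁ - r₂ = √32: A = (3 - (1)r₂)/√32 = \frac{1}{2} + \frac{3 \sqrt{2}}{8}, and B = 1 - A = \frac{1}{2} - \frac{3 \sqrt{2}}{8}.
So x(n) = \left(\frac{1}{2} + \frac{3 \sqrt{2}}{8}\right)\left(2 \sqrt{2}\right)^n + \left(\frac{1}{2} - \frac{3 \sqrt{2}}{8}\right)\left(- 2 \sqrt{2}\right)^n.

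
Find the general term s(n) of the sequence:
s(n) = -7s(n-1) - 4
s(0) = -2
First-order linear non-homogeneous.
Homogeneous solution: s_h(n) = A·(-7)^n.
Try constant particular solution s_p = K: K = -7K - 4 ⇒ K = - \frac{1}{2}.
General: s(n) = A·(-7)^n - \frac{1}{2}.
Apply s(0) = -2: A - \frac{1}{2} = -2 ⇒ A = - \frac{3}{2}.
So s(n) = - \frac{3 \left(-7\right)^{n}}{2} - \frac{1}{2}.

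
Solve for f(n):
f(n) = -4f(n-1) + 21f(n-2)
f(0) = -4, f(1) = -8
Characteristic equation: x² + 4x - 21 = 0, which factors as (x - (-7))(x - (3)) = 0.
Roots r₁ = -7, r₂ = 3 (distinct).
General solution: f(n) = A·(-7)^n + B·(3)^n.
From f(0) = -4: A + B = -4.
From f(1) = -8: -7A + 3B = -8.
Solving: A = - \frac{2}{5}, B = - \frac{18}{5}.
So f(n) = - \frac{2 \left(-7\right)^{n}}{5} - \frac{18 \cdot 3^{n}}{5}.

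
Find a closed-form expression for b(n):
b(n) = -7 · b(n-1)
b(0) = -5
Pure geometric recurrence with ratio -7.
By induction b(n) = b(0) · (-7)^n = - 5 \left(-7\right)^{n}.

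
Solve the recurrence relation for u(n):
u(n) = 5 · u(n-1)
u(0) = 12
Pure geometric recurrence with ratio 5.
By induction u(n) = u(0) · (5)^n = 12 \cdot 5^{n}.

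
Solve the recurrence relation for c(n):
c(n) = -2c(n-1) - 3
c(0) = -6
First-order linear non-homogeneous.
Homogeneous solution: c_h(n) = A·(-2)^n.
Try constant particular solution c_p = K: K = -2K - 3 ⇒ K = -1.
General: c(n) = A·(-2)^n - 1.
Apply c(0) = -6: A - 1 = -6 ⇒ A = -5.
So c(n) = - 5 \left(-2\right)^{n} - 1.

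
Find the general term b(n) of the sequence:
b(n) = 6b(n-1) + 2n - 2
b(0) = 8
First-order linear with linear forcing.
Homogeneous solution: b_h(n) = A·(6)^n.
Try particular b_p(n) = pn + q. Substituting:
  pn + q = 6(p(n-1) + q) + 2n - 2.
Matching the n-coefficient: p = 6p + 2 ⇒ p = - \frac{2}{5}.
Matching constants: q = -6p + 6q - 2 ⇒ q = - \frac{2}{25}.
General: b(n) = A·(6)^n - \frac{2 n}{5} - \frac{2}{25}.
Apply b(0) = 8: A - \frac{2}{25} = 8 ⇒ A = \frac{202}{25}.
So b(n) = \frac{202 \cdot 6^{n}}{25} - \frac{2 n}{5} - \frac{2}{25}.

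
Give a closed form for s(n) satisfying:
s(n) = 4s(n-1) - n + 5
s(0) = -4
First-order linear with linear forcing.
Homogeneous solution: s_h(n) = A·(4)^n.
Try particular s_p(n) = pn + q. Substituting:
  pn + q = 4(p(n-1) + q) - n + 5.
Matching the n-coefficient: p = 4p - 1 ⇒ p = \frac{1}{3}.
Matching constants: q = -4p + 4q + 5 ⇒ q = - \frac{11}{9}.
General: s(n) = A·(4)^n + \frac{n}{3} - \frac{11}{9}.
Apply s(0) = -4: A - \frac{11}{9} = -4 ⇒ A = - \frac{25}{9}.
So s(n) = - \frac{25 \cdot 4^{n}}{9} + \frac{n}{3} - \frac{11}{9}.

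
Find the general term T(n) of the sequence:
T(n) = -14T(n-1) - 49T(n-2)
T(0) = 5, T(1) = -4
Characteristic equation: x² + 14x + 49 = 0, which is (x - (-7))².
Repeated root r = -7.
General solution: T(n) = (A + Bn)·(-7)^n.
From T(0) = 5: A = 5.
From T(1) = -4: (A + B)·(-7) = -4 ⇒ B = - \frac{31}{7}.
So T(n) = \left(5 - \frac{31 n}{7}\right) \cdot (-7)^n.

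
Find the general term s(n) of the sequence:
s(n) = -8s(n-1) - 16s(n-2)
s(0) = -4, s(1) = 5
Characteristic equation: x² + 8x + 16 = 0, which is (x - (-4))².
Repeated root r = -4.
General solution: s(n) = (A + Bn)·(-4)^n.
From s(0) = -4: A = -4.
From s(1) = 5: (A + B)·(-4) = 5 ⇒ B = \frac{11}{4}.
So s(n) = \left(\frac{11 n}{4} - 4\right) \cdot (-4)^n.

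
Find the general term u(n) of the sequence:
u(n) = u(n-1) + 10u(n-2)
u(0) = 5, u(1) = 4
Characteristic equation: x² - x - 10 = 0.
Discriminant Δ = (1)² + 4·(10) = 41.
Roots r₁,₂ = (1 ± √41)/2, so r₁ = \frac{1}{2} + \frac{\sqrt{41}}{2}, r₂ = \frac{1}{2} - \frac{\sqrt{41}}{2}.
General solution: u(n) = A·r₁^n + B·r₂^n.
From the initial conditions, A + B = 5 and r₁A + r₂B = 4.
Since r₁ - r₂ = √41: A = (4 - (5)r₂)/√41 = \frac{3 \sqrt{41}}{82} + \frac{5}{2}, and B = 5 - A = \frac{5}{2} - \frac{3 \sqrt{41}}{82}.
So u(n) = \left(\frac{3 \sqrt{41}}{82} + \frac{5}{2}\right)\left(\frac{1}{2} + \frac{\sqrt{41}}{2}\right)^n + \left(\frac{5}{2} - \frac{3 \sqrt{41}}{82}\right)\left(\frac{1}{2} - \frac{\sqrt{41}}{2}\right)^n.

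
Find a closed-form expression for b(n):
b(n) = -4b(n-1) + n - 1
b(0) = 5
First-order linear with linear forcing.
Homogeneous solution: b_h(n) = A·(-4)^n.
Try particular b_p(n) = pn + q. Substituting:
  pn + q = -4(p(n-1) + q) + n - 1.
Matching the n-coefficient: p = -4p + 1 ⇒ p = \frac{1}{5}.
Matching constants: q = 4p - 4q - 1 ⇒ q = - \frac{1}{25}.
General: b(n) = A·(-4)^n + \frac{n}{5} - \frac{1}{25}.
Apply b(0) = 5: A - \frac{1}{25} = 5 ⇒ A = \frac{126}{25}.
So b(n) = \frac{126 \left(-4\right)^{n}}{25} + \frac{n}{5} - \frac{1}{25}.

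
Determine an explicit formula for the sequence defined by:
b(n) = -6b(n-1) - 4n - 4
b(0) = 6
First-order linear with linear forcing.
Homogeneous solution: b_h(n) = A·(-6)^n.
Try particular b_p(n) = pn + q. Substituting:
  pn + q = -6(p(n-1) + q) - 4n - 4.
Matching the n-coefficient: p = -6p - 4 ⇒ p = - \frac{4}{7}.
Matching constants: q = 6p - 6q - 4 ⇒ q = - \frac{52}{49}.
General: b(n) = A·(-6)^n - \frac{4 n}{7} - \frac{52}{49}.
Apply b(0) = 6: A - \frac{52}{49} = 6 ⇒ A = \frac{346}{49}.
So b(n) = \frac{346 \left(-6\right)^{n}}{49} - \frac{4 n}{7} - \frac{52}{49}.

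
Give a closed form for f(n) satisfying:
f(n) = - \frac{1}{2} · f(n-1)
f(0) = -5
Pure geometric recurrence with ratio - \frac{1}{2}.
By induction f(n) = f(0) · (- \frac{1}{2})^n = - 5 \left(- \frac{1}{2}\right)^{n}.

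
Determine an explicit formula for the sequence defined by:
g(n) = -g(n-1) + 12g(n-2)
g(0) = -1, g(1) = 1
Characteristic equation: x² + x - 12 = 0, which factors as (x - (-4))(x - (3)) = 0.
Roots r₁ = -4, r₂ = 3 (distinct).
General solution: g(n) = A·(-4)^n + B·(3)^n.
From g(0) = -1: A + B = -1.
From g(1) = 1: -4A + 3B = 1.
Solving: A = - \frac{4}{7}, B = - \frac{3}{7}.
So g(n) = - \frac{4 \left(-4\right)^{n}}{7} - \frac{3 \cdot 3^{n}}{7}.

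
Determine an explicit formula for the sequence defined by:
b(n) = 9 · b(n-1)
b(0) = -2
Pure geometric recurrence with ratio 9.
By induction b(n) = b(0) · (9)^n = - 2 \cdot 9^{n}.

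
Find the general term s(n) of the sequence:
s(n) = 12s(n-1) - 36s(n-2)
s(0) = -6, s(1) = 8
Characteristic equation: x² - 12x + 36 = 0, which is (x - (6))².
Repeated root r = 6.
General solution: s(n) = (A + Bn)·(6)^n.
From s(0) = -6: A = -6.
From s(1) = 8: (A + B)·(6) = 8 ⇒ B = \frac{22}{3}.
So s(n) = \left(\frac{22 n}{3} - 6\right) \cdot (6)^n.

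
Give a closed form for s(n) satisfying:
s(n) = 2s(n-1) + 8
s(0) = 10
First-order linear non-homogeneous.
Homogeneous solution: s_h(n) = A·(2)^n.
Try constant particular solution s_p = K: K = 2K + 8 ⇒ K = -8.
General: s(n) = A·(2)^n - 8.
Apply s(0) = 10: A - 8 = 10 ⇒ A = 18.
So s(n) = 18 \cdot 2^{n} - 8.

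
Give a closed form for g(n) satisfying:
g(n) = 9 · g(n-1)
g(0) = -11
Pure geometric recurrence with ratio 9.
By induction g(n) = g(0) · (9)^n = - 11 \cdot 9^{n}.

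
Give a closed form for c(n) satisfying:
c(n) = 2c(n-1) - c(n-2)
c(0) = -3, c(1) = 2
Characteristic equation: x² - 2x + 1 = 0, which is (x - (1))².
Repeated root r = 1.
General solution: c(n) = (A + Bn)·(1)^n.
From c(0) = -3: A = -3.
From c(1) = 2: (A + B)·(1) = 2 ⇒ B = 5.
So c(n) = \left(5 n - 3\right) \cdot (1)^n.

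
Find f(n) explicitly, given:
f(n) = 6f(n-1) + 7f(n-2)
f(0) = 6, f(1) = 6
Characteristic equation: x² - 6x - 7 = 0, which factors as (x - (-1))(x - (7)) = 0.
Roots r₁ = -1, r₂ = 7 (distinct).
General solution: f(n) = A·(-1)^n + B·(7)^n.
From f(0) = 6: A + B = 6.
From f(1) = 6: -A + 7B = 6.
Solving: A = \frac{9}{2}, B = \frac{3}{2}.
So f(n) = \frac{9 \left(-1\right)^{n}}{2} + \frac{3 \cdot 7^{n}}{2}.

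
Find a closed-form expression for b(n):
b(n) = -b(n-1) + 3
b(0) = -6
First-order linear non-homogeneous.
Homogeneous solution: b_h(n) = A·(-1)^n.
Try constant particular solution b_p = K: K = -K + 3 ⇒ K = \frac{3}{2}.
General: b(n) = A·(-1)^n + \frac{3}{2}.
Apply b(0) = -6: A + \frac{3}{2} = -6 ⇒ A = - \frac{15}{2}.
So b(n) = \frac{3}{2} - \frac{15 \left(-1\right)^{n}}{2}.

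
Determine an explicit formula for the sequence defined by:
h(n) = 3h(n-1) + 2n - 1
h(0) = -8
First-order linear with linear forcing.
Homogeneous solution: h_h(n) = A·(3)^n.
Try particular h_p(n) = pn + q. Substituting:
  pn + q = 3(p(n-1) + q) + 2n - 1.
Matching the n-coefficient: p = 3p + 2 ⇒ p = -1.
Matching constants: q = -3p + 3q - 1 ⇒ q = -1.
General: h(n) = A·(3)^n - n - 1.
Apply h(0) = -8: A - 1 = -8 ⇒ A = -7.
So h(n) = - 7 \cdot 3^{n} - n - 1.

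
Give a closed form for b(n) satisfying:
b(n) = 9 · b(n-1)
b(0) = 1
Pure geometric recurrence with ratio 9.
By induction b(n) = b(0) · (9)^n = 9^{n}.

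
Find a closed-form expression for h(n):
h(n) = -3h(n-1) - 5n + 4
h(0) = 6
First-order linear with linear forcing.
Homogeneous solution: h_h(n) = A·(-3)^n.
Try particular h_p(n) = pn + q. Substituting:
  pn + q = -3(p(n-1) + q) - 5n + 4.
Matching the n-coefficient: p = -3p - 5 ⇒ p = - \frac{5}{4}.
Matching constants: q = 3p - 3q + 4 ⇒ q = \frac{1}{16}.
General: h(n) = A·(-3)^n - \frac{5 n}{4} + \frac{1}{16}.
Apply h(0) = 6: A + \frac{1}{16} = 6 ⇒ A = \frac{95}{16}.
So h(n) = \frac{95 \left(-3\right)^{n}}{16} - \frac{5 n}{4} + \frac{1}{16}.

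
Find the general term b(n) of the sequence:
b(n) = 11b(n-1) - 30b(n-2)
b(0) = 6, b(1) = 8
Characteristic equation: x² - 11x + 30 = 0, which factors as (x - (5))(x - (6)) = 0.
Roots r₁ = 5, r₂ = 6 (distinct).
General solution: b(n) = A·(5)^n + B·(6)^n.
From b(0) = 6: A + B = 6.
From b(1) = 8: 5A + 6B = 8.
Solving: A = 28, B = -22.
So b(n) = 28 \cdot 5^{n} - 22 \cdot 6^{n}.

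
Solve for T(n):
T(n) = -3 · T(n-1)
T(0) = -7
Pure geometric recurrence with ratio -3.
By induction T(n) = T(0) · (-3)^n = - 7 \left(-3\right)^{n}.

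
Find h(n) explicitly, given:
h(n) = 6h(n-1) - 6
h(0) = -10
First-order linear non-homogeneous.
Homogeneous solution: h_h(n) = A·(6)^n.
Try constant particular solution h_p = K: K = 6K - 6 ⇒ K = \frac{6}{5}.
General: h(n) = A·(6)^n + \frac{6}{5}.
Apply h(0) = -10: A + \frac{6}{5} = -10 ⇒ A = - \frac{56}{5}.
So h(n) = \frac{6}{5} - \frac{56 \cdot 6^{n}}{5}.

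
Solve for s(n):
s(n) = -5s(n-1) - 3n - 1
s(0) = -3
First-order linear with linear forcing.
Homogeneous solution: s_h(n) = A·(-5)^n.
Try particular s_p(n) = pn + q. Substituting:
  pn + q = -5(p(n-1) + q) - 3n - 1.
Matching the n-coefficient: p = -5p - 3 ⇒ p = - \frac{1}{2}.
Matching constants: q = 5p - 5q - 1 ⇒ q = - \frac{7}{12}.
General: s(n) = A·(-5)^n - \frac{n}{2} - \frac{7}{12}.
Apply s(0) = -3: A - \frac{7}{12} = -3 ⇒ A = - \frac{29}{12}.
So s(n) = - \frac{29 \left(-5\right)^{n}}{12} - \frac{n}{2} - \frac{7}{12}.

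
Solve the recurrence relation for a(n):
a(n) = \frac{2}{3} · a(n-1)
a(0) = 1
Pure geometric recurrence with ratio \frac{2}{3}.
By induction a(n) = a(0) · (\frac{2}{3})^n = \left(\frac{2}{3}\right)^{n}.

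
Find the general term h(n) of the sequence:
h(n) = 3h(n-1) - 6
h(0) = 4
First-order linear non-homogeneous.
Homogeneous solution: h_h(n) = A·(3)^n.
Try constant particular solution h_p = K: K = 3K - 6 ⇒ K = 3.
General: h(n) = A·(3)^n + 3.
Apply h(0) = 4: A + 3 = 4 ⇒ A = 1.
So h(n) = 3^{n} + 3.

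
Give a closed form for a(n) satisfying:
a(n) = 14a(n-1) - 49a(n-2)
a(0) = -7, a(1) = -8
Characteristic equation: x² - 14x + 49 = 0, which is (x - (7))².
Repeated root r = 7.
General solution: a(n) = (A + Bn)·(7)^n.
From a(0) = -7: A = -7.
From a(1) = -8: (A + B)·(7) = -8 ⇒ B = \frac{41}{7}.
So a(n) = \left(\frac{41 n}{7} - 7\right) \cdot (7)^n.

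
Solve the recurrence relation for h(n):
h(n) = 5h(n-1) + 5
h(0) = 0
First-order linear non-homogeneous.
Homogeneous solution: h_h(n) = A·(5)^n.
Try constant particular solution h_p = K: K = 5K + 5 ⇒ K = - \frac{5}{4}.
General: h(n) = A·(5)^n - \frac{5}{4}.
Apply h(0) = 0: A - \frac{5}{4} = 0 ⇒ A = \frac{5}{4}.
So h(n) = \frac{5 \cdot 5^{n}}{4} - \frac{5}{4}.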